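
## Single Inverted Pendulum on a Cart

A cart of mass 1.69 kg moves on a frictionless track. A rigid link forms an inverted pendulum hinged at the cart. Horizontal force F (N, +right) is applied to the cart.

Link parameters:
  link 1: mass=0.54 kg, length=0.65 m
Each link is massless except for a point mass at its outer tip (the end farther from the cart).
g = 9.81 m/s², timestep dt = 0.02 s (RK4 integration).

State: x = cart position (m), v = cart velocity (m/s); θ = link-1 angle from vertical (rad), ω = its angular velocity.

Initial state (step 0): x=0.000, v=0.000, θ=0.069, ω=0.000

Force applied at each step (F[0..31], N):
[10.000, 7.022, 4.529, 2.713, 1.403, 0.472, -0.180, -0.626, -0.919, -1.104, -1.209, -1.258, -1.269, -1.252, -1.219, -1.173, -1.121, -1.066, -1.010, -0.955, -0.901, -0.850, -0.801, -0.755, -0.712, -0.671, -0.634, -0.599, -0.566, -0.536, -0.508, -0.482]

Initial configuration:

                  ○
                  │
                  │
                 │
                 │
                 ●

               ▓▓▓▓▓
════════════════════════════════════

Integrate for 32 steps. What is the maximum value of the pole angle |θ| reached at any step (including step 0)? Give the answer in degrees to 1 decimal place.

apply F[0]=+10.000 → step 1: x=0.001, v=0.114, θ=0.067, ω=-0.154
apply F[1]=+7.022 → step 2: x=0.004, v=0.193, θ=0.063, ω=-0.256
apply F[2]=+4.529 → step 3: x=0.009, v=0.243, θ=0.058, ω=-0.314
apply F[3]=+2.713 → step 4: x=0.014, v=0.271, θ=0.051, ω=-0.341
apply F[4]=+1.403 → step 5: x=0.019, v=0.285, θ=0.044, ω=-0.348
apply F[5]=+0.472 → step 6: x=0.025, v=0.288, θ=0.037, ω=-0.340
apply F[6]=-0.180 → step 7: x=0.031, v=0.284, θ=0.031, ω=-0.323
apply F[7]=-0.626 → step 8: x=0.036, v=0.275, θ=0.024, ω=-0.301
apply F[8]=-0.919 → step 9: x=0.042, v=0.262, θ=0.019, ω=-0.276
apply F[9]=-1.104 → step 10: x=0.047, v=0.248, θ=0.013, ω=-0.249
apply F[10]=-1.209 → step 11: x=0.052, v=0.233, θ=0.009, ω=-0.223
apply F[11]=-1.258 → step 12: x=0.056, v=0.218, θ=0.005, ω=-0.197
apply F[12]=-1.269 → step 13: x=0.060, v=0.203, θ=0.001, ω=-0.173
apply F[13]=-1.252 → step 14: x=0.064, v=0.188, θ=-0.002, ω=-0.151
apply F[14]=-1.219 → step 15: x=0.068, v=0.174, θ=-0.005, ω=-0.130
apply F[15]=-1.173 → step 16: x=0.071, v=0.160, θ=-0.008, ω=-0.111
apply F[16]=-1.121 → step 17: x=0.074, v=0.148, θ=-0.010, ω=-0.094
apply F[17]=-1.066 → step 18: x=0.077, v=0.136, θ=-0.011, ω=-0.079
apply F[18]=-1.010 → step 19: x=0.080, v=0.125, θ=-0.013, ω=-0.065
apply F[19]=-0.955 → step 20: x=0.082, v=0.114, θ=-0.014, ω=-0.053
apply F[20]=-0.901 → step 21: x=0.084, v=0.104, θ=-0.015, ω=-0.043
apply F[21]=-0.850 → step 22: x=0.086, v=0.095, θ=-0.016, ω=-0.033
apply F[22]=-0.801 → step 23: x=0.088, v=0.087, θ=-0.016, ω=-0.025
apply F[23]=-0.755 → step 24: x=0.090, v=0.079, θ=-0.017, ω=-0.018
apply F[24]=-0.712 → step 25: x=0.091, v=0.071, θ=-0.017, ω=-0.012
apply F[25]=-0.671 → step 26: x=0.093, v=0.065, θ=-0.017, ω=-0.006
apply F[26]=-0.634 → step 27: x=0.094, v=0.058, θ=-0.017, ω=-0.002
apply F[27]=-0.599 → step 28: x=0.095, v=0.052, θ=-0.017, ω=0.002
apply F[28]=-0.566 → step 29: x=0.096, v=0.047, θ=-0.017, ω=0.006
apply F[29]=-0.536 → step 30: x=0.097, v=0.041, θ=-0.017, ω=0.009
apply F[30]=-0.508 → step 31: x=0.098, v=0.036, θ=-0.017, ω=0.011
apply F[31]=-0.482 → step 32: x=0.098, v=0.032, θ=-0.017, ω=0.013
Max |angle| over trajectory = 0.069 rad = 4.0°.

Answer: 4.0°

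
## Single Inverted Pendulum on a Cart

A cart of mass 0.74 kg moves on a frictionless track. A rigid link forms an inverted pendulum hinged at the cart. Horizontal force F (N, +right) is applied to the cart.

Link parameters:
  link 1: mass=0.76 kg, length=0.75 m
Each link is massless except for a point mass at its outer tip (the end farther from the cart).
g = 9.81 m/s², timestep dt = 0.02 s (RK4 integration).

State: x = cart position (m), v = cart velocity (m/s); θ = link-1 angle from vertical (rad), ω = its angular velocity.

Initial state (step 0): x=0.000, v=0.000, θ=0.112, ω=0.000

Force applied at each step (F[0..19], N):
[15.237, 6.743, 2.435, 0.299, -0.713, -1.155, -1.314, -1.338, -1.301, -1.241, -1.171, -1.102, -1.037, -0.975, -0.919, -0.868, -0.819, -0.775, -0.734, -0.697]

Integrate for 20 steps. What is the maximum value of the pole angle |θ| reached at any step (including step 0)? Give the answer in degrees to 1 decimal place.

Answer: 6.4°

Derivation:
apply F[0]=+15.237 → step 1: x=0.004, v=0.385, θ=0.107, ω=-0.481
apply F[1]=+6.743 → step 2: x=0.013, v=0.546, θ=0.096, ω=-0.668
apply F[2]=+2.435 → step 3: x=0.025, v=0.594, θ=0.082, ω=-0.709
apply F[3]=+0.299 → step 4: x=0.036, v=0.588, θ=0.068, ω=-0.681
apply F[4]=-0.713 → step 5: x=0.048, v=0.557, θ=0.055, ω=-0.623
apply F[5]=-1.155 → step 6: x=0.059, v=0.516, θ=0.043, ω=-0.556
apply F[6]=-1.314 → step 7: x=0.068, v=0.473, θ=0.033, ω=-0.489
apply F[7]=-1.338 → step 8: x=0.077, v=0.431, θ=0.024, ω=-0.426
apply F[8]=-1.301 → step 9: x=0.086, v=0.392, θ=0.016, ω=-0.369
apply F[9]=-1.241 → step 10: x=0.093, v=0.356, θ=0.009, ω=-0.318
apply F[10]=-1.171 → step 11: x=0.100, v=0.323, θ=0.003, ω=-0.273
apply F[11]=-1.102 → step 12: x=0.106, v=0.294, θ=-0.002, ω=-0.233
apply F[12]=-1.037 → step 13: x=0.112, v=0.266, θ=-0.006, ω=-0.198
apply F[13]=-0.975 → step 14: x=0.117, v=0.242, θ=-0.010, ω=-0.167
apply F[14]=-0.919 → step 15: x=0.121, v=0.219, θ=-0.013, ω=-0.140
apply F[15]=-0.868 → step 16: x=0.126, v=0.199, θ=-0.016, ω=-0.116
apply F[16]=-0.819 → step 17: x=0.129, v=0.180, θ=-0.018, ω=-0.096
apply F[17]=-0.775 → step 18: x=0.133, v=0.163, θ=-0.020, ω=-0.078
apply F[18]=-0.734 → step 19: x=0.136, v=0.147, θ=-0.021, ω=-0.062
apply F[19]=-0.697 → step 20: x=0.139, v=0.132, θ=-0.022, ω=-0.048
Max |angle| over trajectory = 0.112 rad = 6.4°.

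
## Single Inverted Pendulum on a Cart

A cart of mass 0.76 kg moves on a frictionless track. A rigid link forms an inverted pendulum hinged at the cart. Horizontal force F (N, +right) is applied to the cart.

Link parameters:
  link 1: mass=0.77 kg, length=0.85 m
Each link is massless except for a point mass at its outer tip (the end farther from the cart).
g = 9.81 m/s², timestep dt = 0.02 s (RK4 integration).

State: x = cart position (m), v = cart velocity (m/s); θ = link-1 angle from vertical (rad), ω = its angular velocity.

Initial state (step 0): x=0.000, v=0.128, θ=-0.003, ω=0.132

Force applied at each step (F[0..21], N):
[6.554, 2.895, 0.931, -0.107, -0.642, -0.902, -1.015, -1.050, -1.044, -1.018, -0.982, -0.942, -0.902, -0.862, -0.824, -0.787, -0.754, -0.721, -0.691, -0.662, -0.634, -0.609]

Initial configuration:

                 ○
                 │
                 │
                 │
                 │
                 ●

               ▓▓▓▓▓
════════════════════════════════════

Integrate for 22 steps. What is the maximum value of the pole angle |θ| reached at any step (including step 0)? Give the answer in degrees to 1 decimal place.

Answer: 2.0°

Derivation:
apply F[0]=+6.554 → step 1: x=0.004, v=0.301, θ=-0.002, ω=-0.072
apply F[1]=+2.895 → step 2: x=0.011, v=0.378, θ=-0.005, ω=-0.163
apply F[2]=+0.931 → step 3: x=0.019, v=0.404, θ=-0.008, ω=-0.195
apply F[3]=-0.107 → step 4: x=0.027, v=0.403, θ=-0.012, ω=-0.197
apply F[4]=-0.642 → step 5: x=0.035, v=0.389, θ=-0.016, ω=-0.183
apply F[5]=-0.902 → step 6: x=0.042, v=0.369, θ=-0.020, ω=-0.164
apply F[6]=-1.015 → step 7: x=0.050, v=0.346, θ=-0.023, ω=-0.142
apply F[7]=-1.050 → step 8: x=0.056, v=0.323, θ=-0.025, ω=-0.121
apply F[8]=-1.044 → step 9: x=0.063, v=0.301, θ=-0.027, ω=-0.100
apply F[9]=-1.018 → step 10: x=0.068, v=0.280, θ=-0.029, ω=-0.082
apply F[10]=-0.982 → step 11: x=0.074, v=0.260, θ=-0.031, ω=-0.066
apply F[11]=-0.942 → step 12: x=0.079, v=0.241, θ=-0.032, ω=-0.051
apply F[12]=-0.902 → step 13: x=0.083, v=0.224, θ=-0.033, ω=-0.038
apply F[13]=-0.862 → step 14: x=0.088, v=0.208, θ=-0.033, ω=-0.027
apply F[14]=-0.824 → step 15: x=0.092, v=0.193, θ=-0.034, ω=-0.017
apply F[15]=-0.787 → step 16: x=0.095, v=0.179, θ=-0.034, ω=-0.009
apply F[16]=-0.754 → step 17: x=0.099, v=0.166, θ=-0.034, ω=-0.001
apply F[17]=-0.721 → step 18: x=0.102, v=0.154, θ=-0.034, ω=0.005
apply F[18]=-0.691 → step 19: x=0.105, v=0.142, θ=-0.034, ω=0.011
apply F[19]=-0.662 → step 20: x=0.108, v=0.132, θ=-0.034, ω=0.016
apply F[20]=-0.634 → step 21: x=0.110, v=0.122, θ=-0.033, ω=0.020
apply F[21]=-0.609 → step 22: x=0.113, v=0.112, θ=-0.033, ω=0.023
Max |angle| over trajectory = 0.034 rad = 2.0°.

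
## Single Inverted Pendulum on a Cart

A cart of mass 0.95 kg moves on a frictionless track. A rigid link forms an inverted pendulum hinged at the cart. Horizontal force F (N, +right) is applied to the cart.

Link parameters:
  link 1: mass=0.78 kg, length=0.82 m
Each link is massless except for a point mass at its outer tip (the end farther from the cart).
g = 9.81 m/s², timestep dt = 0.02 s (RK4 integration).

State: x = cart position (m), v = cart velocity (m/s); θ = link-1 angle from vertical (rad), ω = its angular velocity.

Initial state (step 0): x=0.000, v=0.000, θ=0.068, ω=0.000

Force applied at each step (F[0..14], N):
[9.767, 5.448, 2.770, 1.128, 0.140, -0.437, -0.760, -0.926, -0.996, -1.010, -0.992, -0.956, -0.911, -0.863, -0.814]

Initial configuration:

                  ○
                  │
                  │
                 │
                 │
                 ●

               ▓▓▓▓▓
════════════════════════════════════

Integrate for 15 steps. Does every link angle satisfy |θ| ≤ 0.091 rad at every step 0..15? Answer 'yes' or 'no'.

apply F[0]=+9.767 → step 1: x=0.002, v=0.194, θ=0.066, ω=-0.220
apply F[1]=+5.448 → step 2: x=0.007, v=0.298, θ=0.060, ω=-0.332
apply F[2]=+2.770 → step 3: x=0.013, v=0.348, θ=0.053, ω=-0.378
apply F[3]=+1.128 → step 4: x=0.020, v=0.363, θ=0.046, ω=-0.386
apply F[4]=+0.140 → step 5: x=0.028, v=0.360, θ=0.038, ω=-0.371
apply F[5]=-0.437 → step 6: x=0.035, v=0.345, θ=0.031, ω=-0.345
apply F[6]=-0.760 → step 7: x=0.041, v=0.325, θ=0.024, ω=-0.314
apply F[7]=-0.926 → step 8: x=0.048, v=0.302, θ=0.018, ω=-0.281
apply F[8]=-0.996 → step 9: x=0.053, v=0.278, θ=0.013, ω=-0.248
apply F[9]=-1.010 → step 10: x=0.059, v=0.255, θ=0.008, ω=-0.218
apply F[10]=-0.992 → step 11: x=0.064, v=0.233, θ=0.004, ω=-0.190
apply F[11]=-0.956 → step 12: x=0.068, v=0.213, θ=0.001, ω=-0.164
apply F[12]=-0.911 → step 13: x=0.072, v=0.194, θ=-0.002, ω=-0.141
apply F[13]=-0.863 → step 14: x=0.076, v=0.176, θ=-0.005, ω=-0.120
apply F[14]=-0.814 → step 15: x=0.079, v=0.160, θ=-0.007, ω=-0.102
Max |angle| over trajectory = 0.068 rad; bound = 0.091 → within bound.

Answer: yes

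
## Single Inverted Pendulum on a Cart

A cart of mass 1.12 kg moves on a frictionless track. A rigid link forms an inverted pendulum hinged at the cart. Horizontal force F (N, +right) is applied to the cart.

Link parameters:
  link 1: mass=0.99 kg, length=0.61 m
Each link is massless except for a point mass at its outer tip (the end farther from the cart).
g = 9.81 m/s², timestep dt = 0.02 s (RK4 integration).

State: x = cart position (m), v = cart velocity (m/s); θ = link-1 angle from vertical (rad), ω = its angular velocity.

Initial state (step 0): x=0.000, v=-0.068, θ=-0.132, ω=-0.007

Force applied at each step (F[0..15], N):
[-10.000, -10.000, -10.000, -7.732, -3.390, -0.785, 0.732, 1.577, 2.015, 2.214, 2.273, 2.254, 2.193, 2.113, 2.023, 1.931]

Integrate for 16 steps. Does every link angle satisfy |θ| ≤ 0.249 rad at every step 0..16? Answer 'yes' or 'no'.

apply F[0]=-10.000 → step 1: x=-0.003, v=-0.222, θ=-0.130, ω=0.201
apply F[1]=-10.000 → step 2: x=-0.009, v=-0.376, θ=-0.124, ω=0.411
apply F[2]=-10.000 → step 3: x=-0.018, v=-0.533, θ=-0.114, ω=0.628
apply F[3]=-7.732 → step 4: x=-0.030, v=-0.652, θ=-0.099, ω=0.788
apply F[4]=-3.390 → step 5: x=-0.043, v=-0.697, θ=-0.083, ω=0.832
apply F[5]=-0.785 → step 6: x=-0.057, v=-0.699, θ=-0.067, ω=0.810
apply F[6]=+0.732 → step 7: x=-0.071, v=-0.676, θ=-0.051, ω=0.754
apply F[7]=+1.577 → step 8: x=-0.084, v=-0.640, θ=-0.037, ω=0.682
apply F[8]=+2.015 → step 9: x=-0.097, v=-0.599, θ=-0.024, ω=0.605
apply F[9]=+2.214 → step 10: x=-0.108, v=-0.557, θ=-0.013, ω=0.529
apply F[10]=+2.273 → step 11: x=-0.119, v=-0.515, θ=-0.003, ω=0.458
apply F[11]=+2.254 → step 12: x=-0.129, v=-0.475, θ=0.006, ω=0.393
apply F[12]=+2.193 → step 13: x=-0.138, v=-0.437, θ=0.013, ω=0.334
apply F[13]=+2.113 → step 14: x=-0.146, v=-0.402, θ=0.019, ω=0.282
apply F[14]=+2.023 → step 15: x=-0.154, v=-0.370, θ=0.024, ω=0.236
apply F[15]=+1.931 → step 16: x=-0.161, v=-0.340, θ=0.029, ω=0.196
Max |angle| over trajectory = 0.132 rad; bound = 0.249 → within bound.

Answer: yes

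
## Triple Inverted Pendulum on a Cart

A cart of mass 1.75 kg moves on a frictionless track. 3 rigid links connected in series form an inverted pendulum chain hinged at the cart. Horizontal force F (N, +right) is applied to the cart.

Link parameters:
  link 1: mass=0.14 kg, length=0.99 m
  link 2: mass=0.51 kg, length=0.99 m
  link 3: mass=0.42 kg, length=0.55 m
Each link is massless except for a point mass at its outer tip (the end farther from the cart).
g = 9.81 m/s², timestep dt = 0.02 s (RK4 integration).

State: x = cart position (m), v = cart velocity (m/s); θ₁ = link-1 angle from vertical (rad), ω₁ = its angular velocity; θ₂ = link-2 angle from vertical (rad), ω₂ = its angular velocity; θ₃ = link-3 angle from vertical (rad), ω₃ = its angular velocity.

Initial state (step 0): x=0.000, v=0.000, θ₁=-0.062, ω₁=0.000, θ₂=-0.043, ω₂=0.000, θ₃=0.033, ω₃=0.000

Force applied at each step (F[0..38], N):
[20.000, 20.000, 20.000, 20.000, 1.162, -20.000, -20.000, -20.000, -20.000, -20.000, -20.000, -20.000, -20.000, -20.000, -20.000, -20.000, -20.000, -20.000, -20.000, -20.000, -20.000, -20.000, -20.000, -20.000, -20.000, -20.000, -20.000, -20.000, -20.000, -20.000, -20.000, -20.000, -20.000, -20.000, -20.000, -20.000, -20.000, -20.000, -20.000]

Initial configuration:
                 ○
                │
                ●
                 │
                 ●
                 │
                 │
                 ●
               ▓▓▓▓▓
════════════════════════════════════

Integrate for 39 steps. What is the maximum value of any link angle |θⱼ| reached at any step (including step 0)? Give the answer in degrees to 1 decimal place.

Answer: 125.4°

Derivation:
apply F[0]=+20.000 → step 1: x=0.002, v=0.235, θ₁=-0.065, ω₁=-0.274, θ₂=-0.043, ω₂=0.016, θ₃=0.033, ω₃=0.045
apply F[1]=+20.000 → step 2: x=0.009, v=0.471, θ₁=-0.073, ω₁=-0.555, θ₂=-0.042, ω₂=0.040, θ₃=0.035, ω₃=0.089
apply F[2]=+20.000 → step 3: x=0.021, v=0.708, θ₁=-0.087, ω₁=-0.851, θ₂=-0.041, ω₂=0.077, θ₃=0.037, ω₃=0.132
apply F[3]=+20.000 → step 4: x=0.038, v=0.945, θ₁=-0.107, ω₁=-1.164, θ₂=-0.039, ω₂=0.132, θ₃=0.040, ω₃=0.170
apply F[4]=+1.162 → step 5: x=0.057, v=0.970, θ₁=-0.132, ω₁=-1.296, θ₂=-0.036, ω₂=0.218, θ₃=0.044, ω₃=0.210
apply F[5]=-20.000 → step 6: x=0.074, v=0.757, θ₁=-0.157, ω₁=-1.241, θ₂=-0.030, ω₂=0.358, θ₃=0.049, ω₃=0.256
apply F[6]=-20.000 → step 7: x=0.087, v=0.546, θ₁=-0.182, ω₁=-1.226, θ₂=-0.021, ω₂=0.536, θ₃=0.054, ω₃=0.299
apply F[7]=-20.000 → step 8: x=0.096, v=0.336, θ₁=-0.206, ω₁=-1.244, θ₂=-0.008, ω₂=0.747, θ₃=0.060, ω₃=0.337
apply F[8]=-20.000 → step 9: x=0.101, v=0.127, θ₁=-0.232, ω₁=-1.285, θ₂=0.009, ω₂=0.984, θ₃=0.068, ω₃=0.367
apply F[9]=-20.000 → step 10: x=0.101, v=-0.083, θ₁=-0.258, ω₁=-1.338, θ₂=0.031, ω₂=1.237, θ₃=0.075, ω₃=0.387
apply F[10]=-20.000 → step 11: x=0.097, v=-0.294, θ₁=-0.285, ω₁=-1.389, θ₂=0.058, ω₂=1.493, θ₃=0.083, ω₃=0.399
apply F[11]=-20.000 → step 12: x=0.089, v=-0.506, θ₁=-0.313, ω₁=-1.428, θ₂=0.091, ω₂=1.743, θ₃=0.091, ω₃=0.402
apply F[12]=-20.000 → step 13: x=0.077, v=-0.721, θ₁=-0.342, ω₁=-1.448, θ₂=0.128, ω₂=1.980, θ₃=0.099, ω₃=0.400
apply F[13]=-20.000 → step 14: x=0.060, v=-0.936, θ₁=-0.371, ω₁=-1.443, θ₂=0.170, ω₂=2.203, θ₃=0.107, ω₃=0.394
apply F[14]=-20.000 → step 15: x=0.040, v=-1.154, θ₁=-0.400, ω₁=-1.413, θ₂=0.216, ω₂=2.410, θ₃=0.115, ω₃=0.386
apply F[15]=-20.000 → step 16: x=0.014, v=-1.372, θ₁=-0.427, ω₁=-1.357, θ₂=0.266, ω₂=2.606, θ₃=0.122, ω₃=0.380
apply F[16]=-20.000 → step 17: x=-0.015, v=-1.591, θ₁=-0.454, ω₁=-1.276, θ₂=0.320, ω₂=2.792, θ₃=0.130, ω₃=0.376
apply F[17]=-20.000 → step 18: x=-0.049, v=-1.811, θ₁=-0.478, ω₁=-1.169, θ₂=0.378, ω₂=2.973, θ₃=0.137, ω₃=0.375
apply F[18]=-20.000 → step 19: x=-0.088, v=-2.031, θ₁=-0.500, ω₁=-1.036, θ₂=0.439, ω₂=3.153, θ₃=0.145, ω₃=0.380
apply F[19]=-20.000 → step 20: x=-0.131, v=-2.251, θ₁=-0.519, ω₁=-0.876, θ₂=0.504, ω₂=3.334, θ₃=0.153, ω₃=0.392
apply F[20]=-20.000 → step 21: x=-0.178, v=-2.471, θ₁=-0.535, ω₁=-0.686, θ₂=0.573, ω₂=3.518, θ₃=0.161, ω₃=0.413
apply F[21]=-20.000 → step 22: x=-0.229, v=-2.691, θ₁=-0.547, ω₁=-0.463, θ₂=0.645, ω₂=3.709, θ₃=0.169, ω₃=0.444
apply F[22]=-20.000 → step 23: x=-0.285, v=-2.910, θ₁=-0.553, ω₁=-0.204, θ₂=0.721, ω₂=3.908, θ₃=0.179, ω₃=0.489
apply F[23]=-20.000 → step 24: x=-0.346, v=-3.129, θ₁=-0.555, ω₁=0.096, θ₂=0.801, ω₂=4.115, θ₃=0.189, ω₃=0.549
apply F[24]=-20.000 → step 25: x=-0.411, v=-3.348, θ₁=-0.549, ω₁=0.441, θ₂=0.886, ω₂=4.332, θ₃=0.201, ω₃=0.628
apply F[25]=-20.000 → step 26: x=-0.480, v=-3.566, θ₁=-0.537, ω₁=0.835, θ₂=0.975, ω₂=4.556, θ₃=0.214, ω₃=0.729
apply F[26]=-20.000 → step 27: x=-0.553, v=-3.785, θ₁=-0.516, ω₁=1.282, θ₂=1.068, ω₂=4.783, θ₃=0.230, ω₃=0.856
apply F[27]=-20.000 → step 28: x=-0.631, v=-4.004, θ₁=-0.485, ω₁=1.784, θ₂=1.166, ω₂=5.007, θ₃=0.249, ω₃=1.009
apply F[28]=-20.000 → step 29: x=-0.713, v=-4.224, θ₁=-0.444, ω₁=2.340, θ₂=1.268, ω₂=5.216, θ₃=0.271, ω₃=1.190
apply F[29]=-20.000 → step 30: x=-0.800, v=-4.446, θ₁=-0.391, ω₁=2.942, θ₂=1.374, ω₂=5.394, θ₃=0.296, ω₃=1.397
apply F[30]=-20.000 → step 31: x=-0.891, v=-4.670, θ₁=-0.326, ω₁=3.581, θ₂=1.484, ω₂=5.516, θ₃=0.327, ω₃=1.623
apply F[31]=-20.000 → step 32: x=-0.987, v=-4.896, θ₁=-0.248, ω₁=4.236, θ₂=1.594, ω₂=5.556, θ₃=0.361, ω₃=1.857
apply F[32]=-20.000 → step 33: x=-1.087, v=-5.126, θ₁=-0.157, ω₁=4.883, θ₂=1.705, ω₂=5.479, θ₃=0.401, ω₃=2.083
apply F[33]=-20.000 → step 34: x=-1.192, v=-5.356, θ₁=-0.053, ω₁=5.491, θ₂=1.813, ω₂=5.255, θ₃=0.445, ω₃=2.282
apply F[34]=-20.000 → step 35: x=-1.301, v=-5.584, θ₁=0.063, ω₁=6.034, θ₂=1.914, ω₂=4.860, θ₃=0.492, ω₃=2.440
apply F[35]=-20.000 → step 36: x=-1.415, v=-5.807, θ₁=0.188, ω₁=6.493, θ₂=2.006, ω₂=4.284, θ₃=0.542, ω₃=2.548
apply F[36]=-20.000 → step 37: x=-1.534, v=-6.021, θ₁=0.322, ω₁=6.868, θ₂=2.084, ω₂=3.537, θ₃=0.593, ω₃=2.607
apply F[37]=-20.000 → step 38: x=-1.656, v=-6.223, θ₁=0.462, ω₁=7.181, θ₂=2.146, ω₂=2.638, θ₃=0.646, ω₃=2.631
apply F[38]=-20.000 → step 39: x=-1.782, v=-6.411, θ₁=0.609, ω₁=7.471, θ₂=2.189, ω₂=1.607, θ₃=0.699, ω₃=2.644
Max |angle| over trajectory = 2.189 rad = 125.4°.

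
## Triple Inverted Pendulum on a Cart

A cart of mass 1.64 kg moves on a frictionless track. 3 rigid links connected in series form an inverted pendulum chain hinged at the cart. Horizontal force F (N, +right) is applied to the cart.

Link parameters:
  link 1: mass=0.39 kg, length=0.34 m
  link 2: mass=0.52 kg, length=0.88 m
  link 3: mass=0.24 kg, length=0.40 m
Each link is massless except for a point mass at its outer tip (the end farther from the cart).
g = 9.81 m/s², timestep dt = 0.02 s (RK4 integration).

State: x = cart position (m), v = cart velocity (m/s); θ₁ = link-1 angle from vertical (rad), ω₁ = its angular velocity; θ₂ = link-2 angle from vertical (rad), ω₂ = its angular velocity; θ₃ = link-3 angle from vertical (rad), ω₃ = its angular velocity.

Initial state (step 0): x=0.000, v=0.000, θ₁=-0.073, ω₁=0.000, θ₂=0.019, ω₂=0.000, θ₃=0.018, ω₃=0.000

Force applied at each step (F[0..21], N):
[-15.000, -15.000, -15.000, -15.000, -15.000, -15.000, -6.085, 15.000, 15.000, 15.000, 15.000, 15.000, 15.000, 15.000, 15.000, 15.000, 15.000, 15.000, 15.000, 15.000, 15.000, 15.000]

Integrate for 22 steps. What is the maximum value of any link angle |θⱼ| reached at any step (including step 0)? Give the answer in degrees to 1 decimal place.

apply F[0]=-15.000 → step 1: x=-0.002, v=-0.173, θ₁=-0.069, ω₁=0.359, θ₂=0.020, ω₂=0.062, θ₃=0.018, ω₃=-0.001
apply F[1]=-15.000 → step 2: x=-0.007, v=-0.346, θ₁=-0.059, ω₁=0.734, θ₂=0.021, ω₂=0.120, θ₃=0.018, ω₃=-0.003
apply F[2]=-15.000 → step 3: x=-0.016, v=-0.522, θ₁=-0.040, ω₁=1.141, θ₂=0.024, ω₂=0.169, θ₃=0.018, ω₃=-0.006
apply F[3]=-15.000 → step 4: x=-0.028, v=-0.702, θ₁=-0.013, ω₁=1.595, θ₂=0.028, ω₂=0.203, θ₃=0.018, ω₃=-0.012
apply F[4]=-15.000 → step 5: x=-0.044, v=-0.885, θ₁=0.024, ω₁=2.113, θ₂=0.032, ω₂=0.218, θ₃=0.017, ω₃=-0.020
apply F[5]=-15.000 → step 6: x=-0.063, v=-1.073, θ₁=0.072, ω₁=2.702, θ₂=0.037, ω₂=0.214, θ₃=0.017, ω₃=-0.029
apply F[6]=-6.085 → step 7: x=-0.086, v=-1.156, θ₁=0.130, ω₁=3.048, θ₂=0.041, ω₂=0.189, θ₃=0.016, ω₃=-0.039
apply F[7]=+15.000 → step 8: x=-0.107, v=-0.991, θ₁=0.188, ω₁=2.765, θ₂=0.044, ω₂=0.129, θ₃=0.015, ω₃=-0.055
apply F[8]=+15.000 → step 9: x=-0.125, v=-0.833, θ₁=0.241, ω₁=2.594, θ₂=0.046, ω₂=0.037, θ₃=0.014, ω₃=-0.073
apply F[9]=+15.000 → step 10: x=-0.140, v=-0.681, θ₁=0.292, ω₁=2.523, θ₂=0.045, ω₂=-0.084, θ₃=0.012, ω₃=-0.093
apply F[10]=+15.000 → step 11: x=-0.153, v=-0.535, θ₁=0.343, ω₁=2.538, θ₂=0.042, ω₂=-0.231, θ₃=0.010, ω₃=-0.112
apply F[11]=+15.000 → step 12: x=-0.162, v=-0.391, θ₁=0.394, ω₁=2.624, θ₂=0.036, ω₂=-0.398, θ₃=0.008, ω₃=-0.128
apply F[12]=+15.000 → step 13: x=-0.168, v=-0.249, θ₁=0.448, ω₁=2.767, θ₂=0.026, ω₂=-0.579, θ₃=0.005, ω₃=-0.140
apply F[13]=+15.000 → step 14: x=-0.172, v=-0.108, θ₁=0.505, ω₁=2.949, θ₂=0.013, ω₂=-0.770, θ₃=0.002, ω₃=-0.147
apply F[14]=+15.000 → step 15: x=-0.173, v=0.034, θ₁=0.566, ω₁=3.154, θ₂=-0.005, ω₂=-0.962, θ₃=-0.001, ω₃=-0.148
apply F[15]=+15.000 → step 16: x=-0.170, v=0.179, θ₁=0.631, ω₁=3.369, θ₂=-0.026, ω₂=-1.151, θ₃=-0.004, ω₃=-0.145
apply F[16]=+15.000 → step 17: x=-0.165, v=0.326, θ₁=0.701, ω₁=3.583, θ₂=-0.051, ω₂=-1.330, θ₃=-0.006, ω₃=-0.138
apply F[17]=+15.000 → step 18: x=-0.157, v=0.476, θ₁=0.775, ω₁=3.790, θ₂=-0.079, ω₂=-1.496, θ₃=-0.009, ω₃=-0.131
apply F[18]=+15.000 → step 19: x=-0.146, v=0.630, θ₁=0.852, ω₁=3.990, θ₂=-0.110, ω₂=-1.647, θ₃=-0.012, ω₃=-0.125
apply F[19]=+15.000 → step 20: x=-0.132, v=0.787, θ₁=0.934, ω₁=4.184, θ₂=-0.145, ω₂=-1.782, θ₃=-0.014, ω₃=-0.122
apply F[20]=+15.000 → step 21: x=-0.115, v=0.948, θ₁=1.020, ω₁=4.378, θ₂=-0.182, ω₂=-1.900, θ₃=-0.017, ω₃=-0.124
apply F[21]=+15.000 → step 22: x=-0.094, v=1.111, θ₁=1.109, ω₁=4.578, θ₂=-0.221, ω₂=-2.001, θ₃=-0.019, ω₃=-0.133
Max |angle| over trajectory = 1.109 rad = 63.6°.

Answer: 63.6°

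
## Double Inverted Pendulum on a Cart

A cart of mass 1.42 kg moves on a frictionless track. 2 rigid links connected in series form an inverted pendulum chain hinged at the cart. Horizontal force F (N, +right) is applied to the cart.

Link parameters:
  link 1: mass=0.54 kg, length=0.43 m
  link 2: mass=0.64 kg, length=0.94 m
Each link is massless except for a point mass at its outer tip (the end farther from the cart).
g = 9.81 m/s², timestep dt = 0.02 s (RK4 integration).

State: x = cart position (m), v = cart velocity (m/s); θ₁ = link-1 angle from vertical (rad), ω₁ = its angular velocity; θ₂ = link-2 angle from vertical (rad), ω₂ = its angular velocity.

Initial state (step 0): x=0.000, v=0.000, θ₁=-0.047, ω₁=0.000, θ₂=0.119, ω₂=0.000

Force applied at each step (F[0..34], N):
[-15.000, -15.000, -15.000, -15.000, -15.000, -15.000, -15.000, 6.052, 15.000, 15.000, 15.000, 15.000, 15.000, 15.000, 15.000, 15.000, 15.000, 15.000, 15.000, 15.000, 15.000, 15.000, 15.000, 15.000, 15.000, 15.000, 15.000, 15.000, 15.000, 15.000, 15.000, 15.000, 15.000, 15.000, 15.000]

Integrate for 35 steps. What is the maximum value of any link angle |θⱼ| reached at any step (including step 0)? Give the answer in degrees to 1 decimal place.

Answer: 162.5°

Derivation:
apply F[0]=-15.000 → step 1: x=-0.002, v=-0.204, θ₁=-0.043, ω₁=0.364, θ₂=0.120, ω₂=0.076
apply F[1]=-15.000 → step 2: x=-0.008, v=-0.409, θ₁=-0.032, ω₁=0.738, θ₂=0.122, ω₂=0.148
apply F[2]=-15.000 → step 3: x=-0.018, v=-0.616, θ₁=-0.014, ω₁=1.135, θ₂=0.126, ω₂=0.212
apply F[3]=-15.000 → step 4: x=-0.033, v=-0.827, θ₁=0.013, ω₁=1.563, θ₂=0.130, ω₂=0.265
apply F[4]=-15.000 → step 5: x=-0.052, v=-1.043, θ₁=0.049, ω₁=2.033, θ₂=0.136, ω₂=0.303
apply F[5]=-15.000 → step 6: x=-0.075, v=-1.262, θ₁=0.095, ω₁=2.548, θ₂=0.142, ω₂=0.324
apply F[6]=-15.000 → step 7: x=-0.102, v=-1.483, θ₁=0.151, ω₁=3.107, θ₂=0.149, ω₂=0.330
apply F[7]=+6.052 → step 8: x=-0.131, v=-1.416, θ₁=0.213, ω₁=3.047, θ₂=0.156, ω₂=0.322
apply F[8]=+15.000 → step 9: x=-0.157, v=-1.236, θ₁=0.271, ω₁=2.787, θ₂=0.162, ω₂=0.291
apply F[9]=+15.000 → step 10: x=-0.180, v=-1.067, θ₁=0.325, ω₁=2.606, θ₂=0.167, ω₂=0.238
apply F[10]=+15.000 → step 11: x=-0.200, v=-0.906, θ₁=0.376, ω₁=2.497, θ₂=0.171, ω₂=0.164
apply F[11]=+15.000 → step 12: x=-0.217, v=-0.752, θ₁=0.425, ω₁=2.453, θ₂=0.173, ω₂=0.071
apply F[12]=+15.000 → step 13: x=-0.230, v=-0.603, θ₁=0.474, ω₁=2.466, θ₂=0.174, ω₂=-0.040
apply F[13]=+15.000 → step 14: x=-0.241, v=-0.459, θ₁=0.524, ω₁=2.529, θ₂=0.172, ω₂=-0.164
apply F[14]=+15.000 → step 15: x=-0.249, v=-0.316, θ₁=0.576, ω₁=2.634, θ₂=0.167, ω₂=-0.301
apply F[15]=+15.000 → step 16: x=-0.254, v=-0.174, θ₁=0.630, ω₁=2.774, θ₂=0.160, ω₂=-0.445
apply F[16]=+15.000 → step 17: x=-0.256, v=-0.030, θ₁=0.687, ω₁=2.941, θ₂=0.149, ω₂=-0.595
apply F[17]=+15.000 → step 18: x=-0.255, v=0.116, θ₁=0.747, ω₁=3.129, θ₂=0.136, ω₂=-0.745
apply F[18]=+15.000 → step 19: x=-0.251, v=0.266, θ₁=0.812, ω₁=3.330, θ₂=0.119, ω₂=-0.892
apply F[19]=+15.000 → step 20: x=-0.244, v=0.421, θ₁=0.881, ω₁=3.540, θ₂=0.100, ω₂=-1.033
apply F[20]=+15.000 → step 21: x=-0.234, v=0.583, θ₁=0.954, ω₁=3.757, θ₂=0.078, ω₂=-1.162
apply F[21]=+15.000 → step 22: x=-0.221, v=0.750, θ₁=1.031, ω₁=3.981, θ₂=0.054, ω₂=-1.278
apply F[22]=+15.000 → step 23: x=-0.204, v=0.925, θ₁=1.113, ω₁=4.212, θ₂=0.027, ω₂=-1.378
apply F[23]=+15.000 → step 24: x=-0.184, v=1.107, θ₁=1.200, ω₁=4.455, θ₂=-0.001, ω₂=-1.459
apply F[24]=+15.000 → step 25: x=-0.160, v=1.298, θ₁=1.291, ω₁=4.717, θ₂=-0.031, ω₂=-1.518
apply F[25]=+15.000 → step 26: x=-0.132, v=1.497, θ₁=1.389, ω₁=5.008, θ₂=-0.062, ω₂=-1.552
apply F[26]=+15.000 → step 27: x=-0.100, v=1.707, θ₁=1.492, ω₁=5.340, θ₂=-0.093, ω₂=-1.554
apply F[27]=+15.000 → step 28: x=-0.063, v=1.931, θ₁=1.602, ω₁=5.731, θ₂=-0.124, ω₂=-1.520
apply F[28]=+15.000 → step 29: x=-0.022, v=2.173, θ₁=1.722, ω₁=6.209, θ₂=-0.153, ω₂=-1.437
apply F[29]=+15.000 → step 30: x=0.024, v=2.439, θ₁=1.852, ω₁=6.812, θ₂=-0.181, ω₂=-1.290
apply F[30]=+15.000 → step 31: x=0.075, v=2.743, θ₁=1.995, ω₁=7.601, θ₂=-0.204, ω₂=-1.055
apply F[31]=+15.000 → step 32: x=0.134, v=3.103, θ₁=2.158, ω₁=8.670, θ₂=-0.222, ω₂=-0.699
apply F[32]=+15.000 → step 33: x=0.200, v=3.550, θ₁=2.345, ω₁=10.165, θ₂=-0.231, ω₂=-0.177
apply F[33]=+15.000 → step 34: x=0.277, v=4.126, θ₁=2.568, ω₁=12.237, θ₂=-0.228, ω₂=0.525
apply F[34]=+15.000 → step 35: x=0.366, v=4.806, θ₁=2.837, ω₁=14.608, θ₂=-0.210, ω₂=1.182
Max |angle| over trajectory = 2.837 rad = 162.5°.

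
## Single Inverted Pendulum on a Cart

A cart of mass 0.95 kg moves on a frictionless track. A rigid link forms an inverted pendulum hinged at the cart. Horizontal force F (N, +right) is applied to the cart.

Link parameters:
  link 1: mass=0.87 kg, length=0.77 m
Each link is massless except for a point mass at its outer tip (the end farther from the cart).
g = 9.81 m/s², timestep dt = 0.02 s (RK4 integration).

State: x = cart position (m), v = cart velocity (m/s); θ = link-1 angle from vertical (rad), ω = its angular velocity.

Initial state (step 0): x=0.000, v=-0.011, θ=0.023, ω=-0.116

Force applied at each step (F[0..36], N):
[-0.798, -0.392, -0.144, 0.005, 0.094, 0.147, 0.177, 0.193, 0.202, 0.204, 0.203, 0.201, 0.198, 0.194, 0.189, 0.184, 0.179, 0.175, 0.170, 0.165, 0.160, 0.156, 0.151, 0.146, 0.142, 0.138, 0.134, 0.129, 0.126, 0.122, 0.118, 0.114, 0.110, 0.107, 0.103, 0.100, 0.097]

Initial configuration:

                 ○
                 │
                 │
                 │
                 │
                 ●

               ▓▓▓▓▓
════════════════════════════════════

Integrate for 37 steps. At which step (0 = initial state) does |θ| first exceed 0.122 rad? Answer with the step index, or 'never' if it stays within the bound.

Answer: never

Derivation:
apply F[0]=-0.798 → step 1: x=-0.000, v=-0.032, θ=0.021, ω=-0.083
apply F[1]=-0.392 → step 2: x=-0.001, v=-0.044, θ=0.020, ω=-0.063
apply F[2]=-0.144 → step 3: x=-0.002, v=-0.050, θ=0.018, ω=-0.050
apply F[3]=+0.005 → step 4: x=-0.003, v=-0.053, θ=0.018, ω=-0.041
apply F[4]=+0.094 → step 5: x=-0.004, v=-0.054, θ=0.017, ω=-0.035
apply F[5]=+0.147 → step 6: x=-0.005, v=-0.054, θ=0.016, ω=-0.031
apply F[6]=+0.177 → step 7: x=-0.006, v=-0.053, θ=0.015, ω=-0.028
apply F[7]=+0.193 → step 8: x=-0.007, v=-0.052, θ=0.015, ω=-0.026
apply F[8]=+0.202 → step 9: x=-0.008, v=-0.050, θ=0.014, ω=-0.025
apply F[9]=+0.204 → step 10: x=-0.009, v=-0.049, θ=0.014, ω=-0.023
apply F[10]=+0.203 → step 11: x=-0.010, v=-0.047, θ=0.013, ω=-0.022
apply F[11]=+0.201 → step 12: x=-0.011, v=-0.045, θ=0.013, ω=-0.021
apply F[12]=+0.198 → step 13: x=-0.012, v=-0.043, θ=0.013, ω=-0.020
apply F[13]=+0.194 → step 14: x=-0.013, v=-0.041, θ=0.012, ω=-0.020
apply F[14]=+0.189 → step 15: x=-0.014, v=-0.039, θ=0.012, ω=-0.019
apply F[15]=+0.184 → step 16: x=-0.015, v=-0.038, θ=0.011, ω=-0.018
apply F[16]=+0.179 → step 17: x=-0.015, v=-0.036, θ=0.011, ω=-0.018
apply F[17]=+0.175 → step 18: x=-0.016, v=-0.034, θ=0.011, ω=-0.017
apply F[18]=+0.170 → step 19: x=-0.017, v=-0.032, θ=0.010, ω=-0.016
apply F[19]=+0.165 → step 20: x=-0.017, v=-0.031, θ=0.010, ω=-0.016
apply F[20]=+0.160 → step 21: x=-0.018, v=-0.029, θ=0.010, ω=-0.015
apply F[21]=+0.156 → step 22: x=-0.019, v=-0.028, θ=0.010, ω=-0.015
apply F[22]=+0.151 → step 23: x=-0.019, v=-0.026, θ=0.009, ω=-0.015
apply F[23]=+0.146 → step 24: x=-0.020, v=-0.025, θ=0.009, ω=-0.014
apply F[24]=+0.142 → step 25: x=-0.020, v=-0.023, θ=0.009, ω=-0.014
apply F[25]=+0.138 → step 26: x=-0.020, v=-0.022, θ=0.008, ω=-0.013
apply F[26]=+0.134 → step 27: x=-0.021, v=-0.021, θ=0.008, ω=-0.013
apply F[27]=+0.129 → step 28: x=-0.021, v=-0.019, θ=0.008, ω=-0.013
apply F[28]=+0.126 → step 29: x=-0.022, v=-0.018, θ=0.008, ω=-0.012
apply F[29]=+0.122 → step 30: x=-0.022, v=-0.017, θ=0.007, ω=-0.012
apply F[30]=+0.118 → step 31: x=-0.022, v=-0.016, θ=0.007, ω=-0.012
apply F[31]=+0.114 → step 32: x=-0.023, v=-0.015, θ=0.007, ω=-0.011
apply F[32]=+0.110 → step 33: x=-0.023, v=-0.013, θ=0.007, ω=-0.011
apply F[33]=+0.107 → step 34: x=-0.023, v=-0.012, θ=0.006, ω=-0.011
apply F[34]=+0.103 → step 35: x=-0.023, v=-0.011, θ=0.006, ω=-0.010
apply F[35]=+0.100 → step 36: x=-0.024, v=-0.010, θ=0.006, ω=-0.010
apply F[36]=+0.097 → step 37: x=-0.024, v=-0.009, θ=0.006, ω=-0.010
max |θ| = 0.023 ≤ 0.122 over all 38 states.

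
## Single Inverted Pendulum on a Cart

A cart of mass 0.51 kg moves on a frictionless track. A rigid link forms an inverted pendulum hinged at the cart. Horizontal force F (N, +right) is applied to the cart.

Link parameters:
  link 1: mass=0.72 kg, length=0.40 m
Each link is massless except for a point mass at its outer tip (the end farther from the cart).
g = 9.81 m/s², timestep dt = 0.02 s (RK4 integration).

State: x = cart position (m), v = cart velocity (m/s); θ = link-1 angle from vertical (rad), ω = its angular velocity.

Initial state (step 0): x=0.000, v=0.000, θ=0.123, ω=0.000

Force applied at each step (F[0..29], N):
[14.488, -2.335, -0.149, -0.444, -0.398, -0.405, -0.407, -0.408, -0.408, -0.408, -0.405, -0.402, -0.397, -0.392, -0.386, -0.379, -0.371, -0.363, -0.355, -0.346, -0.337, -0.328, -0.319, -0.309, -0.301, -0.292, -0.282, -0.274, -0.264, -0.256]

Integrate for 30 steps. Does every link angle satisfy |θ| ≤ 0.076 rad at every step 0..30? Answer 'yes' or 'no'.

apply F[0]=+14.488 → step 1: x=0.005, v=0.526, θ=0.111, ω=-1.247
apply F[1]=-2.335 → step 2: x=0.015, v=0.410, θ=0.089, ω=-0.910
apply F[2]=-0.149 → step 3: x=0.023, v=0.383, θ=0.072, ω=-0.803
apply F[3]=-0.444 → step 4: x=0.030, v=0.348, θ=0.057, ω=-0.685
apply F[4]=-0.398 → step 5: x=0.036, v=0.319, θ=0.044, ω=-0.588
apply F[5]=-0.405 → step 6: x=0.043, v=0.292, θ=0.033, ω=-0.502
apply F[6]=-0.407 → step 7: x=0.048, v=0.269, θ=0.024, ω=-0.429
apply F[7]=-0.408 → step 8: x=0.053, v=0.247, θ=0.016, ω=-0.365
apply F[8]=-0.408 → step 9: x=0.058, v=0.228, θ=0.010, ω=-0.310
apply F[9]=-0.408 → step 10: x=0.062, v=0.210, θ=0.004, ω=-0.262
apply F[10]=-0.405 → step 11: x=0.067, v=0.194, θ=-0.001, ω=-0.221
apply F[11]=-0.402 → step 12: x=0.070, v=0.179, θ=-0.005, ω=-0.185
apply F[12]=-0.397 → step 13: x=0.074, v=0.165, θ=-0.008, ω=-0.154
apply F[13]=-0.392 → step 14: x=0.077, v=0.152, θ=-0.011, ω=-0.128
apply F[14]=-0.386 → step 15: x=0.080, v=0.141, θ=-0.014, ω=-0.105
apply F[15]=-0.379 → step 16: x=0.082, v=0.130, θ=-0.015, ω=-0.085
apply F[16]=-0.371 → step 17: x=0.085, v=0.120, θ=-0.017, ω=-0.067
apply F[17]=-0.363 → step 18: x=0.087, v=0.110, θ=-0.018, ω=-0.053
apply F[18]=-0.355 → step 19: x=0.089, v=0.102, θ=-0.019, ω=-0.040
apply F[19]=-0.346 → step 20: x=0.091, v=0.093, θ=-0.020, ω=-0.029
apply F[20]=-0.337 → step 21: x=0.093, v=0.086, θ=-0.020, ω=-0.020
apply F[21]=-0.328 → step 22: x=0.095, v=0.079, θ=-0.021, ω=-0.012
apply F[22]=-0.319 → step 23: x=0.096, v=0.072, θ=-0.021, ω=-0.005
apply F[23]=-0.309 → step 24: x=0.098, v=0.066, θ=-0.021, ω=0.001
apply F[24]=-0.301 → step 25: x=0.099, v=0.059, θ=-0.021, ω=0.005
apply F[25]=-0.292 → step 26: x=0.100, v=0.054, θ=-0.021, ω=0.010
apply F[26]=-0.282 → step 27: x=0.101, v=0.048, θ=-0.020, ω=0.013
apply F[27]=-0.274 → step 28: x=0.102, v=0.043, θ=-0.020, ω=0.016
apply F[28]=-0.264 → step 29: x=0.103, v=0.038, θ=-0.020, ω=0.018
apply F[29]=-0.256 → step 30: x=0.104, v=0.034, θ=-0.019, ω=0.020
Max |angle| over trajectory = 0.123 rad; bound = 0.076 → exceeded.

Answer: no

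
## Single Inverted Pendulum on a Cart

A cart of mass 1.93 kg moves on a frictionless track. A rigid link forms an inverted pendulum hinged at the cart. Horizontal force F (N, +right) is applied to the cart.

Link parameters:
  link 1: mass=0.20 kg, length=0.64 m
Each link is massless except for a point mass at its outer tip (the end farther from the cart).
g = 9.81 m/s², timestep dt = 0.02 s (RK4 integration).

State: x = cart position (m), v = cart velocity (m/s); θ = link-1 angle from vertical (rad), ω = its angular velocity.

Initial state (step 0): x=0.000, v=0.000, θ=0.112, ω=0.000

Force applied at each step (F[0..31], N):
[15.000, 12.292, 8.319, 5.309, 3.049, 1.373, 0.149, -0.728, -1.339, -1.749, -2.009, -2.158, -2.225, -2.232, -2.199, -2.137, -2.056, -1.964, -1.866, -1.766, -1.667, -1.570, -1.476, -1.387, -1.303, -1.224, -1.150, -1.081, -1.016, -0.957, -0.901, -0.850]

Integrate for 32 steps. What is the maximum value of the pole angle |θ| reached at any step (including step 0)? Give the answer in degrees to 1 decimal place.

apply F[0]=+15.000 → step 1: x=0.002, v=0.153, θ=0.110, ω=-0.204
apply F[1]=+12.292 → step 2: x=0.006, v=0.278, θ=0.104, ω=-0.365
apply F[2]=+8.319 → step 3: x=0.012, v=0.362, θ=0.096, ω=-0.465
apply F[3]=+5.309 → step 4: x=0.020, v=0.415, θ=0.086, ω=-0.520
apply F[4]=+3.049 → step 5: x=0.029, v=0.445, θ=0.076, ω=-0.542
apply F[5]=+1.373 → step 6: x=0.038, v=0.458, θ=0.065, ω=-0.540
apply F[6]=+0.149 → step 7: x=0.047, v=0.459, θ=0.054, ω=-0.523
apply F[7]=-0.728 → step 8: x=0.056, v=0.450, θ=0.044, ω=-0.494
apply F[8]=-1.339 → step 9: x=0.065, v=0.435, θ=0.034, ω=-0.459
apply F[9]=-1.749 → step 10: x=0.073, v=0.417, θ=0.026, ω=-0.421
apply F[10]=-2.009 → step 11: x=0.081, v=0.395, θ=0.018, ω=-0.381
apply F[11]=-2.158 → step 12: x=0.089, v=0.373, θ=0.010, ω=-0.342
apply F[12]=-2.225 → step 13: x=0.096, v=0.350, θ=0.004, ω=-0.303
apply F[13]=-2.232 → step 14: x=0.103, v=0.326, θ=-0.002, ω=-0.267
apply F[14]=-2.199 → step 15: x=0.109, v=0.304, θ=-0.007, ω=-0.233
apply F[15]=-2.137 → step 16: x=0.115, v=0.282, θ=-0.011, ω=-0.201
apply F[16]=-2.056 → step 17: x=0.121, v=0.261, θ=-0.015, ω=-0.172
apply F[17]=-1.964 → step 18: x=0.126, v=0.241, θ=-0.018, ω=-0.146
apply F[18]=-1.866 → step 19: x=0.130, v=0.222, θ=-0.021, ω=-0.122
apply F[19]=-1.766 → step 20: x=0.135, v=0.204, θ=-0.023, ω=-0.101
apply F[20]=-1.667 → step 21: x=0.138, v=0.187, θ=-0.025, ω=-0.082
apply F[21]=-1.570 → step 22: x=0.142, v=0.171, θ=-0.026, ω=-0.065
apply F[22]=-1.476 → step 23: x=0.145, v=0.157, θ=-0.027, ω=-0.051
apply F[23]=-1.387 → step 24: x=0.148, v=0.143, θ=-0.028, ω=-0.038
apply F[24]=-1.303 → step 25: x=0.151, v=0.130, θ=-0.029, ω=-0.026
apply F[25]=-1.224 → step 26: x=0.153, v=0.118, θ=-0.029, ω=-0.016
apply F[26]=-1.150 → step 27: x=0.156, v=0.106, θ=-0.030, ω=-0.008
apply F[27]=-1.081 → step 28: x=0.158, v=0.096, θ=-0.030, ω=-0.000
apply F[28]=-1.016 → step 29: x=0.160, v=0.086, θ=-0.030, ω=0.006
apply F[29]=-0.957 → step 30: x=0.161, v=0.077, θ=-0.029, ω=0.012
apply F[30]=-0.901 → step 31: x=0.163, v=0.068, θ=-0.029, ω=0.017
apply F[31]=-0.850 → step 32: x=0.164, v=0.060, θ=-0.029, ω=0.021
Max |angle| over trajectory = 0.112 rad = 6.4°.

Answer: 6.4°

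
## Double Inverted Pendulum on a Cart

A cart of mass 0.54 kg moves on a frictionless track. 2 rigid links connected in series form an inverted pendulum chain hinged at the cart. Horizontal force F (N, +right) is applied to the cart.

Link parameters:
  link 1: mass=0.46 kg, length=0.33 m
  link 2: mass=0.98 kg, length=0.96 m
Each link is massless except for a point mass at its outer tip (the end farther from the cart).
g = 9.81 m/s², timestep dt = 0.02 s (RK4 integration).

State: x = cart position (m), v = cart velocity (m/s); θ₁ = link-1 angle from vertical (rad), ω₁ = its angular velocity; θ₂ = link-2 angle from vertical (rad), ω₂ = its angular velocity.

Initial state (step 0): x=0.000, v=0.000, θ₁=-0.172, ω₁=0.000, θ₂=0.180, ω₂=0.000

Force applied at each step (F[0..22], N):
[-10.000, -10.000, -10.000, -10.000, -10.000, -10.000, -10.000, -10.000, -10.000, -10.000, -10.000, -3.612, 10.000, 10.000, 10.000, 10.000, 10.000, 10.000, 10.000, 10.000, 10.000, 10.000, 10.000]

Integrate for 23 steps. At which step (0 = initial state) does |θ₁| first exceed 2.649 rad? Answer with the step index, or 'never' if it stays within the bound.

Answer: never

Derivation:
apply F[0]=-10.000 → step 1: x=-0.003, v=-0.283, θ₁=-0.169, ω₁=0.343, θ₂=0.182, ω₂=0.216
apply F[1]=-10.000 → step 2: x=-0.011, v=-0.571, θ₁=-0.158, ω₁=0.713, θ₂=0.189, ω₂=0.428
apply F[2]=-10.000 → step 3: x=-0.026, v=-0.868, θ₁=-0.140, ω₁=1.141, θ₂=0.199, ω₂=0.630
apply F[3]=-10.000 → step 4: x=-0.046, v=-1.179, θ₁=-0.112, ω₁=1.660, θ₂=0.214, ω₂=0.817
apply F[4]=-10.000 → step 5: x=-0.073, v=-1.510, θ₁=-0.072, ω₁=2.313, θ₂=0.232, ω₂=0.976
apply F[5]=-10.000 → step 6: x=-0.107, v=-1.864, θ₁=-0.018, ω₁=3.144, θ₂=0.253, ω₂=1.095
apply F[6]=-10.000 → step 7: x=-0.148, v=-2.237, θ₁=0.055, ω₁=4.178, θ₂=0.275, ω₂=1.156
apply F[7]=-10.000 → step 8: x=-0.196, v=-2.603, θ₁=0.150, ω₁=5.356, θ₂=0.298, ω₂=1.153
apply F[8]=-10.000 → step 9: x=-0.251, v=-2.906, θ₁=0.269, ω₁=6.456, θ₂=0.321, ω₂=1.117
apply F[9]=-10.000 → step 10: x=-0.312, v=-3.097, θ₁=0.406, ω₁=7.189, θ₂=0.343, ω₂=1.121
apply F[10]=-10.000 → step 11: x=-0.375, v=-3.182, θ₁=0.553, ω₁=7.501, θ₂=0.366, ω₂=1.215
apply F[11]=-3.612 → step 12: x=-0.437, v=-3.083, θ₁=0.702, ω₁=7.365, θ₂=0.392, ω₂=1.334
apply F[12]=+10.000 → step 13: x=-0.495, v=-2.739, θ₁=0.845, ω₁=7.041, θ₂=0.418, ω₂=1.317
apply F[13]=+10.000 → step 14: x=-0.547, v=-2.417, θ₁=0.985, ω₁=6.947, θ₂=0.444, ω₂=1.282
apply F[14]=+10.000 → step 15: x=-0.592, v=-2.098, θ₁=1.124, ω₁=7.017, θ₂=0.470, ω₂=1.242
apply F[15]=+10.000 → step 16: x=-0.631, v=-1.768, θ₁=1.266, ω₁=7.216, θ₂=0.494, ω₂=1.208
apply F[16]=+10.000 → step 17: x=-0.663, v=-1.416, θ₁=1.414, ω₁=7.533, θ₂=0.518, ω₂=1.190
apply F[17]=+10.000 → step 18: x=-0.687, v=-1.035, θ₁=1.569, ω₁=7.975, θ₂=0.542, ω₂=1.201
apply F[18]=+10.000 → step 19: x=-0.704, v=-0.612, θ₁=1.734, ω₁=8.567, θ₂=0.566, ω₂=1.259
apply F[19]=+10.000 → step 20: x=-0.711, v=-0.134, θ₁=1.913, ω₁=9.359, θ₂=0.593, ω₂=1.389
apply F[20]=+10.000 → step 21: x=-0.709, v=0.419, θ₁=2.110, ω₁=10.445, θ₂=0.623, ω₂=1.633
apply F[21]=+10.000 → step 22: x=-0.694, v=1.074, θ₁=2.334, ω₁=12.002, θ₂=0.659, ω₂=2.074
apply F[22]=+10.000 → step 23: x=-0.665, v=1.866, θ₁=2.595, ω₁=14.358, θ₂=0.708, ω₂=2.888
max |θ₁| = 2.595 ≤ 2.649 over all 24 states.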